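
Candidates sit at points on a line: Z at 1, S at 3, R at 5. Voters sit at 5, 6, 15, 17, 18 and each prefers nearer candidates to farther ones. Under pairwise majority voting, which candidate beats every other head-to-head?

R

With single-peaked preferences on a line, the Condorcet winner is the candidate closest to the median voter.
The median voter (position 15) is closest to R at 5.
Check: R vs S — voters closer to R: 5 of 5.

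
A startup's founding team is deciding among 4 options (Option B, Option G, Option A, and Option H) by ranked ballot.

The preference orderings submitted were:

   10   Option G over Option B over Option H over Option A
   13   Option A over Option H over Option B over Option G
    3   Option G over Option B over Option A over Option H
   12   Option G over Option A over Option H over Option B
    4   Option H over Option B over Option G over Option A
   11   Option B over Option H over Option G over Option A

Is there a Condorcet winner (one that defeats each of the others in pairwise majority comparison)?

No

Head-to-head results (53 voters total):
Option B vs Option G: Option B wins 28–25.
Option B vs Option A: Option B wins 28–25.
Option B vs Option H: Option H wins 29–24.
Option G vs Option A: Option G wins 40–13.
Option G vs Option H: Option H wins 28–25.
Option A vs Option H: Option A wins 28–25.
No candidate beats all others: Option B beats Option A beats Option H beats Option B, a majority cycle.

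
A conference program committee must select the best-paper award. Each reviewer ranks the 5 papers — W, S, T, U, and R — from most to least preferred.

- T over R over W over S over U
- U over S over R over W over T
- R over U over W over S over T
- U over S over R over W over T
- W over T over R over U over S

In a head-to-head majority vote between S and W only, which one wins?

Ballots ranking S above W: 2.
Ballots ranking W above S: 3.
W wins the head-to-head, 3–2.

W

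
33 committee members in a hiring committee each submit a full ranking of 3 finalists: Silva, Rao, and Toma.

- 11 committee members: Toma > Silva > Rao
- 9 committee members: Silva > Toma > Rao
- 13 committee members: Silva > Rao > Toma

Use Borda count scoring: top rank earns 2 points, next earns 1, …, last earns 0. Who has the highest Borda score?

Borda scores:
  Silva: 11·1 + 9·2 + 13·2 = 55
  Rao: 11·0 + 9·0 + 13·1 = 13
  Toma: 11·2 + 9·1 + 13·0 = 31
Silva has the highest total.

Silva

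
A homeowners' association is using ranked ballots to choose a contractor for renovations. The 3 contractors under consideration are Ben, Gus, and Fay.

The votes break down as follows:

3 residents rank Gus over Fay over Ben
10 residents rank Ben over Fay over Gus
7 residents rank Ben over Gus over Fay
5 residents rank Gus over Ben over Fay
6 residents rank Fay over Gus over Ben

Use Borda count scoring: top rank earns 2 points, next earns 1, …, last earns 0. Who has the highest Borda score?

Ben

Borda scores:
  Ben: 3·0 + 10·2 + 7·2 + 5·1 + 6·0 = 39
  Gus: 3·2 + 10·0 + 7·1 + 5·2 + 6·1 = 29
  Fay: 3·1 + 10·1 + 7·0 + 5·0 + 6·2 = 25
Ben has the highest total.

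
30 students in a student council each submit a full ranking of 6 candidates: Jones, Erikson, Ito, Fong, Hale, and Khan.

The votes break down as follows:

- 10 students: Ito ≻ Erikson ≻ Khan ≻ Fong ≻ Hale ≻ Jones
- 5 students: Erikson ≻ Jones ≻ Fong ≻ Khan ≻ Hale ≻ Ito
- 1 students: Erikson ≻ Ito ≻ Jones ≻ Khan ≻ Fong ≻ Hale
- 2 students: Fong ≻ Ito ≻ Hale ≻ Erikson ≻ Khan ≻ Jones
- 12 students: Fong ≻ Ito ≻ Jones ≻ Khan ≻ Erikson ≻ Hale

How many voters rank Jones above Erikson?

Ballots ranking Jones above Erikson: 12.
Ballots ranking Erikson above Jones: 10+5+1+2 = 18.
So 12 of 30 voters prefer Jones to Erikson.

12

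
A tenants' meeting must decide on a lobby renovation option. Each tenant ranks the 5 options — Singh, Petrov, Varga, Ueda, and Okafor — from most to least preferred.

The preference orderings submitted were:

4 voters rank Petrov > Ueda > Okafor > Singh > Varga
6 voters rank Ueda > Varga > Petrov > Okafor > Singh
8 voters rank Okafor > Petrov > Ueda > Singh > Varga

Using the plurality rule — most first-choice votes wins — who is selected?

Okafor

First-place vote totals:
  Singh: 0
  Petrov: 4
  Varga: 0
  Ueda: 6
  Okafor: 8
Okafor has the most first-place votes.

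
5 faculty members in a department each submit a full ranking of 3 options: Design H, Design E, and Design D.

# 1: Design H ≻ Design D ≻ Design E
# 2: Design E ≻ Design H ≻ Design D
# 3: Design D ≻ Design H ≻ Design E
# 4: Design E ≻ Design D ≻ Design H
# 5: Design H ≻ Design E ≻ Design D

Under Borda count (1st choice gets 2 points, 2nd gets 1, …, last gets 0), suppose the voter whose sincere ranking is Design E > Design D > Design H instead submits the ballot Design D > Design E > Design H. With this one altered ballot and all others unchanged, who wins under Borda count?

Borda totals with the altered ballot: Design H 6, Design E 4, Design D 5.
The winner is unchanged: still Design H.

Design H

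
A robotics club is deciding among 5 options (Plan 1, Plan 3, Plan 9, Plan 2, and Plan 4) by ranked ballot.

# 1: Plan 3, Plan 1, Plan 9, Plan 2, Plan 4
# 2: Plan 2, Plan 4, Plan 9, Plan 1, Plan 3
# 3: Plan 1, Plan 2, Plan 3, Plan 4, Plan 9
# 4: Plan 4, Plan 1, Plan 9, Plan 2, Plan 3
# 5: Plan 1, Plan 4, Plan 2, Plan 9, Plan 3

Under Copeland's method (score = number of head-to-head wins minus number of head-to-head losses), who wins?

Pairwise results:
  Plan 1 vs Plan 3: Plan 1 wins 4–1.
  Plan 1 vs Plan 9: Plan 1 wins 4–1.
  Plan 1 vs Plan 2: Plan 1 wins 4–1.
  Plan 1 vs Plan 4: Plan 1 wins 3–2.
  Plan 3 vs Plan 9: Plan 9 wins 3–2.
  Plan 3 vs Plan 2: Plan 2 wins 4–1.
  Plan 3 vs Plan 4: Plan 4 wins 3–2.
  Plan 9 vs Plan 2: Plan 2 wins 3–2.
  Plan 9 vs Plan 4: Plan 4 wins 4–1.
  Plan 2 vs Plan 4: Plan 2 wins 3–2.
Copeland scores (wins − losses):
  Plan 1: 4 − 0 = 4
  Plan 3: 0 − 4 = -4
  Plan 9: 1 − 3 = -2
  Plan 2: 3 − 1 = 2
  Plan 4: 2 − 2 = 0
Plan 1 has the best Copeland score.

Plan 1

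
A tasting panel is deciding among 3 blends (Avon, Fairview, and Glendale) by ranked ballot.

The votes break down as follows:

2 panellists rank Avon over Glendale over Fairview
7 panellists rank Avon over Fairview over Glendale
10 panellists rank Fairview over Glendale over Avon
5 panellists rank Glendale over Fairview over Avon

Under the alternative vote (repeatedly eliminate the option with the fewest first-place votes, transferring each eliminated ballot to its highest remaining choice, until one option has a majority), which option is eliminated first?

Round 1: Fairview 10, Avon 9, Glendale 5. Glendale has the fewest and is eliminated.
Round 2: Fairview 15, Avon 9. Fairview has a majority.

Glendale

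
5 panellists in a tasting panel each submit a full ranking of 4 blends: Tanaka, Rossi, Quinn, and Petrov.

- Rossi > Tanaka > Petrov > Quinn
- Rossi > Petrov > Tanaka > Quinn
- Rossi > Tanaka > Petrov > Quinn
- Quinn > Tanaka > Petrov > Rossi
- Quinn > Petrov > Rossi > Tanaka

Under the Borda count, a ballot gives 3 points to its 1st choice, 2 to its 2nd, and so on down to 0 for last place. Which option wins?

Rossi

Borda scores:
  Tanaka: 2 + 1 + 2 + 2 + 0 = 7
  Rossi: 3 + 3 + 3 + 0 + 1 = 10
  Quinn: 0 + 0 + 0 + 3 + 3 = 6
  Petrov: 1 + 2 + 1 + 1 + 2 = 7
Rossi has the highest total.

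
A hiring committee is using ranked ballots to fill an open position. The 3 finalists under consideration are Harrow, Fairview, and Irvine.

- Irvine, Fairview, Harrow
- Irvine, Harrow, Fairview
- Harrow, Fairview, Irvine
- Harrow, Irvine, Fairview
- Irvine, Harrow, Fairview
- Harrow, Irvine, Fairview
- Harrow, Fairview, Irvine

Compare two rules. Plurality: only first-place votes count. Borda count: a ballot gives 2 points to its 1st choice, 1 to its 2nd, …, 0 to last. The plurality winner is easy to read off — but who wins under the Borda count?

Harrow

Plurality first-place counts: Harrow 4, Fairview 0, Irvine 3 → Harrow.
Borda totals: Harrow 10, Fairview 3, Irvine 8 → Harrow.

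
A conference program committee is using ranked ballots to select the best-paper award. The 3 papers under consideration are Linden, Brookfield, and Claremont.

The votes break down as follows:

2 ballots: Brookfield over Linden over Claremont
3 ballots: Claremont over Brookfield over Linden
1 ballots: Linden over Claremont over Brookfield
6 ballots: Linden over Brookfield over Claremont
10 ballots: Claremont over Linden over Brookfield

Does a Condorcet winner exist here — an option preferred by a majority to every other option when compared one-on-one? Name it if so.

Claremont

Head-to-head results (22 voters total):
Linden vs Brookfield: Linden wins 17–5.
Linden vs Claremont: Claremont wins 13–9.
Brookfield vs Claremont: Claremont wins 14–8.
Claremont beats each rival — Linden (13–9), Brookfield (14–8) — so Claremont is the Condorcet winner.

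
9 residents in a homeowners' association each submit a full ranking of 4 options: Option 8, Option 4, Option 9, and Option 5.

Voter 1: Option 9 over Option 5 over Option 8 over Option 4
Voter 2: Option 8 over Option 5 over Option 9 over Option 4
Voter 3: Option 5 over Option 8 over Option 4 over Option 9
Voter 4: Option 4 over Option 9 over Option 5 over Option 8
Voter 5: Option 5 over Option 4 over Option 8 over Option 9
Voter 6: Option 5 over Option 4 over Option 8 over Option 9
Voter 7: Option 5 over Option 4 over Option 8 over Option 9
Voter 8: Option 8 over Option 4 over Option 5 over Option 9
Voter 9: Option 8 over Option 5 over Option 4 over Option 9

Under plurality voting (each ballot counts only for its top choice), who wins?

Option 5

First-place vote totals:
  Option 8: 3
  Option 4: 1
  Option 9: 1
  Option 5: 4
Option 5 has the most first-place votes.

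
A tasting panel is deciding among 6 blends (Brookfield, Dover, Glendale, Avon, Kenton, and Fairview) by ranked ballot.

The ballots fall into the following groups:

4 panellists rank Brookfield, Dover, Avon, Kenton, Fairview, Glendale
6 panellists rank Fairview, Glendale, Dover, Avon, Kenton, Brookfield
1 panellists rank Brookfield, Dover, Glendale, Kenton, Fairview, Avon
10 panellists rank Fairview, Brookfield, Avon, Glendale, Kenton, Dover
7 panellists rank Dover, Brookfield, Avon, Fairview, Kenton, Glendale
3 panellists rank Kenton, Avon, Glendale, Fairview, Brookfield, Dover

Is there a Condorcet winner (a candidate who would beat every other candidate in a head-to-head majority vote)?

Head-to-head results (31 voters total):
Brookfield vs Dover: Brookfield wins 18–13.
Brookfield vs Glendale: Brookfield wins 22–9.
Brookfield vs Avon: Brookfield wins 22–9.
Brookfield vs Kenton: Brookfield wins 22–9.
Brookfield vs Fairview: Fairview wins 19–12.
Dover vs Glendale: Glendale wins 19–12.
Dover vs Avon: Dover wins 18–13.
Dover vs Kenton: Dover wins 18–13.
Dover vs Fairview: Fairview wins 19–12.
Glendale vs Avon: Avon wins 24–7.
Glendale vs Kenton: Glendale wins 17–14.
Glendale vs Fairview: Fairview wins 27–4.
Avon vs Kenton: Avon wins 27–4.
Avon vs Fairview: Fairview wins 17–14.
Kenton vs Fairview: Fairview wins 23–8.
Fairview beats each rival — Brookfield (19–12), Dover (19–12), Glendale (27–4), Avon (17–14), Kenton (23–8) — so Fairview is the Condorcet winner.

Yes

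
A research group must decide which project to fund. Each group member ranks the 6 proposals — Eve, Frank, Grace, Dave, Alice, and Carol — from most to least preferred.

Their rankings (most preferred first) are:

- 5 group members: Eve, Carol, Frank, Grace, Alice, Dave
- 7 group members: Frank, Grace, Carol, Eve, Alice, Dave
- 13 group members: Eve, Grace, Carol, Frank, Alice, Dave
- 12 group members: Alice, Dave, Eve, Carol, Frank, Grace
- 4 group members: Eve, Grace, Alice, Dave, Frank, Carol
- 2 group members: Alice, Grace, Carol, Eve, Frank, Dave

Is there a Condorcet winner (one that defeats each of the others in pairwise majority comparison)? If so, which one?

Eve

Head-to-head results (43 voters total):
Eve vs Frank: Eve wins 36–7.
Eve vs Grace: Eve wins 34–9.
Eve vs Dave: Eve wins 31–12.
Eve vs Alice: Eve wins 29–14.
Eve vs Carol: Eve wins 34–9.
Frank vs Grace: Frank wins 24–19.
Frank vs Dave: Frank wins 27–16.
Frank vs Alice: Frank wins 25–18.
Frank vs Carol: Carol wins 32–11.
Grace vs Dave: Grace wins 31–12.
Grace vs Alice: Grace wins 29–14.
Grace vs Carol: Grace wins 26–17.
Dave vs Alice: Alice wins 43–0.
Dave vs Carol: Carol wins 27–16.
Alice vs Carol: Carol wins 25–18.
Eve beats each rival — Frank (36–7), Grace (34–9), Dave (31–12), Alice (29–14), Carol (34–9) — so Eve is the Condorcet winner.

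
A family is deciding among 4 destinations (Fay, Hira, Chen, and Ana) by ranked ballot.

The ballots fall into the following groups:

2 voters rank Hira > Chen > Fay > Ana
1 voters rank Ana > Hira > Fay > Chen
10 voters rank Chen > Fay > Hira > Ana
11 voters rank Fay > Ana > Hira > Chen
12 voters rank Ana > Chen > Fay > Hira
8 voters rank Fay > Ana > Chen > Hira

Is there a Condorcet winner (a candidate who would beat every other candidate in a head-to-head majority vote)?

No

Head-to-head results (44 voters total):
Fay vs Hira: Fay wins 41–3.
Fay vs Chen: Chen wins 24–20.
Fay vs Ana: Fay wins 31–13.
Hira vs Chen: Chen wins 30–14.
Hira vs Ana: Ana wins 32–12.
Chen vs Ana: Ana wins 32–12.
No candidate beats all others: Fay beats Ana beats Chen beats Fay, a majority cycle.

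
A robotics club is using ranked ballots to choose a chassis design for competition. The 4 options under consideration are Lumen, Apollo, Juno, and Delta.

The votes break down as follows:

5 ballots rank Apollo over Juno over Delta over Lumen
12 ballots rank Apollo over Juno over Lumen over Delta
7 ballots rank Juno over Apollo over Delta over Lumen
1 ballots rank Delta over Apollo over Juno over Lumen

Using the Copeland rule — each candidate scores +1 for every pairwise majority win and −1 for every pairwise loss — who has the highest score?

Apollo

Pairwise results:
  Lumen vs Apollo: Apollo wins 25–0.
  Lumen vs Juno: Juno wins 25–0.
  Lumen vs Delta: Delta wins 13–12.
  Apollo vs Juno: Apollo wins 18–7.
  Apollo vs Delta: Apollo wins 24–1.
  Juno vs Delta: Juno wins 24–1.
Copeland scores (wins − losses):
  Lumen: 0 − 3 = -3
  Apollo: 3 − 0 = 3
  Juno: 2 − 1 = 1
  Delta: 1 − 2 = -1
Apollo has the best Copeland score.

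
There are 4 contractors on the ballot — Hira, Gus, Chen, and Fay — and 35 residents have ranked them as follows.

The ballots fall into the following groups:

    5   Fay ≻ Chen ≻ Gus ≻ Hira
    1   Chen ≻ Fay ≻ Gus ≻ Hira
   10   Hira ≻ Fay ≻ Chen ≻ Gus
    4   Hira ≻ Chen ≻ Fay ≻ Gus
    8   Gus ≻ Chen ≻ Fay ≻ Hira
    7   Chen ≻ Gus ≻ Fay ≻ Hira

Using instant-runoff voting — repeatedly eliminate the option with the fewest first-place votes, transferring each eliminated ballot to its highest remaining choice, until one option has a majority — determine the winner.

Chen

Round 1: Hira 14, Gus 8, Chen 8, Fay 5. Fay has the fewest and is eliminated.
Round 2: Hira 14, Chen 13, Gus 8. Gus has the fewest and is eliminated.
Round 3: Chen 21, Hira 14. Chen has a majority.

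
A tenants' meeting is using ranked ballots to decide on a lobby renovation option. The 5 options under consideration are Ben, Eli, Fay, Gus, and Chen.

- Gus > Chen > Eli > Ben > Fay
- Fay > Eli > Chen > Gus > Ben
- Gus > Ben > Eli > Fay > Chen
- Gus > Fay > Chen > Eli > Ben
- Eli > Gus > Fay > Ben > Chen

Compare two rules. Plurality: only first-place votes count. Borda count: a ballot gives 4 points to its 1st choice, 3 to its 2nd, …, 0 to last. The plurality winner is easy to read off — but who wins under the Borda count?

Plurality first-place counts: Ben 0, Eli 1, Fay 1, Gus 3, Chen 0 → Gus.
Borda totals: Ben 5, Eli 12, Fay 10, Gus 16, Chen 7 → Gus.

Gus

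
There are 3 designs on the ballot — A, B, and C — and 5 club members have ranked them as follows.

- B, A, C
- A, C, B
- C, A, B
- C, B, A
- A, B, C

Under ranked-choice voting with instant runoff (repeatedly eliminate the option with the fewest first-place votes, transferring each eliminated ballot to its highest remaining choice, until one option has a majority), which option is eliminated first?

B

Round 1: A 2, C 2, B 1. B has the fewest and is eliminated.
Round 2: A 3, C 2. A has a majority.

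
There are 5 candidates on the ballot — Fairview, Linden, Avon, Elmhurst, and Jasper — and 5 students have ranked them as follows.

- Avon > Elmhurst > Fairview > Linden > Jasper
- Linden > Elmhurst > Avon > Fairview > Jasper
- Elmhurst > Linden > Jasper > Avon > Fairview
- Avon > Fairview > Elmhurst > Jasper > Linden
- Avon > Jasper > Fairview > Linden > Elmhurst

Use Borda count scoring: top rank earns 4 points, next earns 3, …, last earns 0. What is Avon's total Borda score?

Borda scores:
  Fairview: 2 + 1 + 0 + 3 + 2 = 8
  Linden: 1 + 4 + 3 + 0 + 1 = 9
  Avon: 4 + 2 + 1 + 4 + 4 = 15
  Elmhurst: 3 + 3 + 4 + 2 + 0 = 12
  Jasper: 0 + 0 + 2 + 1 + 3 = 6

15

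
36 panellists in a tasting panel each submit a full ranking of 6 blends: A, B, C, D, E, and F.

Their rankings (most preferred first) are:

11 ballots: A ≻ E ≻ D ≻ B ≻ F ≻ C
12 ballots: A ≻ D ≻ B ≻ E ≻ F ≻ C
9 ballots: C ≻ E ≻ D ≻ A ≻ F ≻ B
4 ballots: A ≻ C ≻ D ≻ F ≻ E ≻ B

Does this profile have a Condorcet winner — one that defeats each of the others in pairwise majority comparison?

Head-to-head results (36 voters total):
A vs B: A wins 36–0.
A vs C: A wins 27–9.
A vs D: A wins 27–9.
A vs E: A wins 27–9.
A vs F: A wins 36–0.
B vs C: B wins 23–13.
B vs D: D wins 36–0.
B vs E: E wins 24–12.
B vs F: B wins 23–13.
C vs D: D wins 23–13.
C vs E: E wins 23–13.
C vs F: F wins 23–13.
D vs E: E wins 20–16.
D vs F: D wins 36–0.
E vs F: E wins 32–4.
A beats each rival — B (36–0), C (27–9), D (27–9), E (27–9), F (36–0) — so A is the Condorcet winner.

Yes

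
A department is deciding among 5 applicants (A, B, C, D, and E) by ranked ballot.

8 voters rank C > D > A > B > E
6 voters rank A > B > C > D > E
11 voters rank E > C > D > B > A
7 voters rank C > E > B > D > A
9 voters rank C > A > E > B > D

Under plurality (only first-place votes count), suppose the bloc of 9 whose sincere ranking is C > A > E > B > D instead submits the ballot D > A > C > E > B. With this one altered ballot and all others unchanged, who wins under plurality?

C

First-place totals with the altered ballot: A 6, B 0, C 15, D 9, E 11.
The winner is unchanged: still C.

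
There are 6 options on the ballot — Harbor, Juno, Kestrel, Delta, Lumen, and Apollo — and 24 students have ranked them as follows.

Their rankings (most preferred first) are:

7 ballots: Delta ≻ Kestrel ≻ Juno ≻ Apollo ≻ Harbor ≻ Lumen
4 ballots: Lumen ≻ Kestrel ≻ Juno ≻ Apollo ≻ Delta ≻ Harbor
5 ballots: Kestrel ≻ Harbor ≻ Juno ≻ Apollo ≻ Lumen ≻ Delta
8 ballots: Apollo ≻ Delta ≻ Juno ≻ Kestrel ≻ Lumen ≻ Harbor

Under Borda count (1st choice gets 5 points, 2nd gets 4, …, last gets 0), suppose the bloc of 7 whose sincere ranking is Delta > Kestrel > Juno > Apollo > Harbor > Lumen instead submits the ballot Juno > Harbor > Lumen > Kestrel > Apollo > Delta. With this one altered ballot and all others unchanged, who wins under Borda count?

Borda totals with the altered ballot: Harbor 48, Juno 86, Kestrel 71, Delta 36, Lumen 54, Apollo 65.
The switch changes the winner from Kestrel to Juno.

Juno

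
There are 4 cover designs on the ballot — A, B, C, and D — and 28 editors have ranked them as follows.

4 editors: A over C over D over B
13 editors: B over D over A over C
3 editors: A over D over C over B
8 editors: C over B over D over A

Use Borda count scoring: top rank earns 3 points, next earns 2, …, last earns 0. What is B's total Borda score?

55

Borda scores:
  A: 4·3 + 13·1 + 3·3 + 8·0 = 34
  B: 4·0 + 13·3 + 3·0 + 8·2 = 55
  C: 4·2 + 13·0 + 3·1 + 8·3 = 35
  D: 4·1 + 13·2 + 3·2 + 8·1 = 44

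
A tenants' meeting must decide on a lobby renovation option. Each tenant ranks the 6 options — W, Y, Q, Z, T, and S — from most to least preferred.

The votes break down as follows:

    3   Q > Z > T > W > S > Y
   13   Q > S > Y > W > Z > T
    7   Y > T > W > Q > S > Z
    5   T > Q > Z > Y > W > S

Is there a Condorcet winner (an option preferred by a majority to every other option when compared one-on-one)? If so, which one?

Q

Head-to-head results (28 voters total):
W vs Y: Y wins 25–3.
W vs Q: Q wins 21–7.
W vs Z: W wins 20–8.
W vs T: T wins 15–13.
W vs S: W wins 15–13.
Y vs Q: Q wins 21–7.
Y vs Z: Y wins 20–8.
Y vs T: Y wins 20–8.
Y vs S: S wins 16–12.
Q vs Z: Q wins 28–0.
Q vs T: Q wins 16–12.
Q vs S: Q wins 28–0.
Z vs T: Z wins 16–12.
Z vs S: S wins 20–8.
T vs S: T wins 15–13.
Q beats each rival — W (21–7), Y (21–7), Z (28–0), T (16–12), S (28–0) — so Q is the Condorcet winner.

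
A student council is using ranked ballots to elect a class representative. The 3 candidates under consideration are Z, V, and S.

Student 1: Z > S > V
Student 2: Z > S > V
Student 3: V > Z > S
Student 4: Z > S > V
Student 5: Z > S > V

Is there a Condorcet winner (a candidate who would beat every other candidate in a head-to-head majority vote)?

Head-to-head results (5 voters total):
Z vs V: Z wins 4–1.
Z vs S: Z wins 5–0.
V vs S: S wins 4–1.
Z beats each rival — V (4–1), S (5–0) — so Z is the Condorcet winner.

Yes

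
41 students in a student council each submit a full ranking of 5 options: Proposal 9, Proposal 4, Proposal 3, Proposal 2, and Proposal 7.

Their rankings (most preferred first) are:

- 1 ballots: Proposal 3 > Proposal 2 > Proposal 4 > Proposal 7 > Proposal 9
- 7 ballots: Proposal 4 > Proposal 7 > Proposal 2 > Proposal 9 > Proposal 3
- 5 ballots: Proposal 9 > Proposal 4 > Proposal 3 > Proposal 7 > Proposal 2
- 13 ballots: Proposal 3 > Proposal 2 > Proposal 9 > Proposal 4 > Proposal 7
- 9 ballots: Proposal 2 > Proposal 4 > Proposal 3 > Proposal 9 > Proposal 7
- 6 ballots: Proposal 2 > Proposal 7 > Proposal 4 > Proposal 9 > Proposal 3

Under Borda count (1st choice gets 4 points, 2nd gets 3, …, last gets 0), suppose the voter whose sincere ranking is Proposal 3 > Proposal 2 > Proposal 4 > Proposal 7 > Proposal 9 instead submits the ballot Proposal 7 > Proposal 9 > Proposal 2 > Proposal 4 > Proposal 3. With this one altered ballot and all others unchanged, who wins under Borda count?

Borda totals with the altered ballot: Proposal 9 71, Proposal 4 96, Proposal 3 80, Proposal 2 115, Proposal 7 48.
The winner is unchanged: still Proposal 2.

Proposal 2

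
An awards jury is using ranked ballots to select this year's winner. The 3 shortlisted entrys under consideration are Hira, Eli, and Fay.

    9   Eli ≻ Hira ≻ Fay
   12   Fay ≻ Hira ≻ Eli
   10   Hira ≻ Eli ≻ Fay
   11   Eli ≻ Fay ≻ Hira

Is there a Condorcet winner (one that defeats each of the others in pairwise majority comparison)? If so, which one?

No Condorcet winner

Head-to-head results (42 voters total):
Hira vs Eli: Hira wins 22–20.
Hira vs Fay: Fay wins 23–19.
Eli vs Fay: Eli wins 30–12.
No candidate beats all others: Hira beats Eli beats Fay beats Hira, a majority cycle.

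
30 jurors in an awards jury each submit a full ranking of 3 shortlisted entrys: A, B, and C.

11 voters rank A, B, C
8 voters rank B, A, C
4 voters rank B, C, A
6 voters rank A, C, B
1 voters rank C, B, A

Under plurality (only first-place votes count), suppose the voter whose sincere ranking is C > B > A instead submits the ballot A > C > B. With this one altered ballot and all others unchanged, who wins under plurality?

A

First-place totals with the altered ballot: A 18, B 12, C 0.
The winner is unchanged: still A.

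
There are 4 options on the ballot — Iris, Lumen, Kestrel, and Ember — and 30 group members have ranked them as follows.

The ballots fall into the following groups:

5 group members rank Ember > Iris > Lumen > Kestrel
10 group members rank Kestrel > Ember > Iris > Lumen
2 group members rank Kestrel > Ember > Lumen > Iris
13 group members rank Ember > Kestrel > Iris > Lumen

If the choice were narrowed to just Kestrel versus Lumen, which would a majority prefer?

Kestrel

Ballots ranking Kestrel above Lumen: 10+2+13 = 25.
Ballots ranking Lumen above Kestrel: 5.
Kestrel wins the head-to-head, 25–5.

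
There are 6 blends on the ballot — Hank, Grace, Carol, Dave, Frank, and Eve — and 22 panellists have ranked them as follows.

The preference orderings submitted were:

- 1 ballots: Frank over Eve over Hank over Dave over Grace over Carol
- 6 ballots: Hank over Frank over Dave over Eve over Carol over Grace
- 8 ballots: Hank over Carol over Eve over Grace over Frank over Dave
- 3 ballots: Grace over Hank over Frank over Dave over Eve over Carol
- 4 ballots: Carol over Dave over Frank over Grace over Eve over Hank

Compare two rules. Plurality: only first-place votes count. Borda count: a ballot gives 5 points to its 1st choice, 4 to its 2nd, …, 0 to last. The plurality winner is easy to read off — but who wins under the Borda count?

Hank

Plurality first-place counts: Hank 14, Grace 3, Carol 4, Dave 0, Frank 1, Eve 0 → Hank.
Borda totals: Hank 85, Grace 40, Carol 58, Dave 42, Frank 58, Eve 47 → Hank.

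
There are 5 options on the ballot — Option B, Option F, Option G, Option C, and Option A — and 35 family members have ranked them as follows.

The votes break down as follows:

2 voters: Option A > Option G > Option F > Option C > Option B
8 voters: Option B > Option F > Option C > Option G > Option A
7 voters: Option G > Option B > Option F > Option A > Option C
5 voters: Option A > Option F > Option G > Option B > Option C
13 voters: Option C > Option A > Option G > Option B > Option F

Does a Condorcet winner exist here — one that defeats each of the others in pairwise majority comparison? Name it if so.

Head-to-head results (35 voters total):
Option B vs Option F: Option B wins 28–7.
Option B vs Option G: Option G wins 27–8.
Option B vs Option C: Option B wins 20–15.
Option B vs Option A: Option A wins 20–15.
Option F vs Option G: Option G wins 22–13.
Option F vs Option C: Option F wins 22–13.
Option F vs Option A: Option A wins 20–15.
Option G vs Option C: Option C wins 21–14.
Option G vs Option A: Option A wins 20–15.
Option C vs Option A: Option C wins 21–14.
No candidate beats all others: Option B beats Option C beats Option G beats Option B, a majority cycle.

None — there is no Condorcet winner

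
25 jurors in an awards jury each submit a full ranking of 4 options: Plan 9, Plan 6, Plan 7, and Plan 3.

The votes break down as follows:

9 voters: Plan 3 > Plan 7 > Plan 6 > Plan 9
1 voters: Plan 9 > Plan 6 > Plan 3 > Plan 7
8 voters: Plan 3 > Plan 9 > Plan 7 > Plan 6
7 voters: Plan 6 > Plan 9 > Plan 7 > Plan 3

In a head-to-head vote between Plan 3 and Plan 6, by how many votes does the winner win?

9

Ballots ranking Plan 3 above Plan 6: 9+8 = 17.
Ballots ranking Plan 6 above Plan 3: 1+7 = 8.
Plan 3 wins 17–8, a margin of 9.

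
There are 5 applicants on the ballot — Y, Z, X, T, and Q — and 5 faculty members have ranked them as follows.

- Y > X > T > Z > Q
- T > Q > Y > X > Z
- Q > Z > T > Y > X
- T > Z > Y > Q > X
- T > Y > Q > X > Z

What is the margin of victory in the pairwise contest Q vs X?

Ballots ranking Q above X: 4.
Ballots ranking X above Q: 1.
Q wins 4–1, a margin of 3.

3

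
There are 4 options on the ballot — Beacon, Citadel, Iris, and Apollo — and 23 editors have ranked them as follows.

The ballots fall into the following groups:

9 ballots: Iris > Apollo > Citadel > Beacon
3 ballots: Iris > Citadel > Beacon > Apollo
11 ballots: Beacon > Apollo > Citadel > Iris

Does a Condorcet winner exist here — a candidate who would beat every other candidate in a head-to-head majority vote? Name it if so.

Iris

Head-to-head results (23 voters total):
Beacon vs Citadel: Citadel wins 12–11.
Beacon vs Iris: Iris wins 12–11.
Beacon vs Apollo: Beacon wins 14–9.
Citadel vs Iris: Iris wins 12–11.
Citadel vs Apollo: Apollo wins 20–3.
Iris vs Apollo: Iris wins 12–11.
Iris beats each rival — Beacon (12–11), Citadel (12–11), Apollo (12–11) — so Iris is the Condorcet winner.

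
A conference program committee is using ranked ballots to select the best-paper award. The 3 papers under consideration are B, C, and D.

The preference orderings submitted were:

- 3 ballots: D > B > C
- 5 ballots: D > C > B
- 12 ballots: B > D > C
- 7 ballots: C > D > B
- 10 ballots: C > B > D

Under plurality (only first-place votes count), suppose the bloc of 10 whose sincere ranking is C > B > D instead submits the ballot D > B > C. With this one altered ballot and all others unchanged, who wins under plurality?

D

First-place totals with the altered ballot: B 12, C 7, D 18.
The switch changes the winner from C to D.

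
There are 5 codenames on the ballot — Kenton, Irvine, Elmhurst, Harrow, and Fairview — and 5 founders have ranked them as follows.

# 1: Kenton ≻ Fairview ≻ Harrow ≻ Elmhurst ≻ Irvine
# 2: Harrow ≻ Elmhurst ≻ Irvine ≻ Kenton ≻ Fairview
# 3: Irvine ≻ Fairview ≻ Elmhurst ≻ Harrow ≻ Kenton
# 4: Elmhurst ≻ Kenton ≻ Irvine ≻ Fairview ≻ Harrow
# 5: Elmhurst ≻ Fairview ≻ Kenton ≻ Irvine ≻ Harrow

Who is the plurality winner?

Elmhurst

First-place vote totals:
  Kenton: 1
  Irvine: 1
  Elmhurst: 2
  Harrow: 1
  Fairview: 0
Elmhurst has the most first-place votes.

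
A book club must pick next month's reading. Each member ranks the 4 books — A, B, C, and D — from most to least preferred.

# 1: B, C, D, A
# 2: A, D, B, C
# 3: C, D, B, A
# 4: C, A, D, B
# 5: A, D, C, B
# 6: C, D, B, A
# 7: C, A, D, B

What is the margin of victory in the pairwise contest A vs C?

3

Ballots ranking A above C: 2.
Ballots ranking C above A: 5.
C wins 5–2, a margin of 3.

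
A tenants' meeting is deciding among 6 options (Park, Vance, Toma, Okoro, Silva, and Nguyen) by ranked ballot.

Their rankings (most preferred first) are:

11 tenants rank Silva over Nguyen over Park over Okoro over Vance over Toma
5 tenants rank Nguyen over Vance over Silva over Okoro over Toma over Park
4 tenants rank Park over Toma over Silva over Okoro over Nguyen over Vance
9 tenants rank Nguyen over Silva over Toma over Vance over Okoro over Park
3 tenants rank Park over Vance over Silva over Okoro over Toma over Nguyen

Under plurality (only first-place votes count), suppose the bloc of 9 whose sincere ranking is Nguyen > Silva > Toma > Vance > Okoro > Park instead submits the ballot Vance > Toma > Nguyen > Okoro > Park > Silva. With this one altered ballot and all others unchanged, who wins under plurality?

First-place totals with the altered ballot: Park 7, Vance 9, Toma 0, Okoro 0, Silva 11, Nguyen 5.
The switch changes the winner from Nguyen to Silva.

Silva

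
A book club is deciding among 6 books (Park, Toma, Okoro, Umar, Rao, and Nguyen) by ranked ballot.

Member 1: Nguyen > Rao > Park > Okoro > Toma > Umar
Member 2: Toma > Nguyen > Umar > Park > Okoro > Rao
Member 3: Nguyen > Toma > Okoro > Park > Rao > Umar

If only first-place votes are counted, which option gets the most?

First-place vote totals:
  Park: 0
  Toma: 1
  Okoro: 0
  Umar: 0
  Rao: 0
  Nguyen: 2
Nguyen has the most first-place votes.

Nguyen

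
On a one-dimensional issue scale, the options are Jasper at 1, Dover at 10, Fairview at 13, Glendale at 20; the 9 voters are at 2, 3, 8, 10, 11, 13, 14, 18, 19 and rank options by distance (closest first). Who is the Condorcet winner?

With single-peaked preferences on a line, the Condorcet winner is the candidate closest to the median voter.
The median voter (position 11) is closest to Dover at 10.
Check: Dover vs Glendale — voters closer to Dover: 7 of 9.

Dover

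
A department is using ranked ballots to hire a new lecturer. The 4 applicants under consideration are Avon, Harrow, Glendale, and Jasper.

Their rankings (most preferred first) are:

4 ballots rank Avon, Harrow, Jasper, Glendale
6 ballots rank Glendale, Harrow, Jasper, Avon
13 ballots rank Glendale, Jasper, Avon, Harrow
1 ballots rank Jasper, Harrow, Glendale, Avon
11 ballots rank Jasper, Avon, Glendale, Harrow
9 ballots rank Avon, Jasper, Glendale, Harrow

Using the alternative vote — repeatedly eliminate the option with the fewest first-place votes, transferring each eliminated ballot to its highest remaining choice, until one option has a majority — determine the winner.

Round 1: Glendale 19, Avon 13, Jasper 12, Harrow 0. Harrow has the fewest and is eliminated.
Round 2: Glendale 19, Avon 13, Jasper 12. Jasper has the fewest and is eliminated.
Round 3: Avon 24, Glendale 20. Avon has a majority.

Avon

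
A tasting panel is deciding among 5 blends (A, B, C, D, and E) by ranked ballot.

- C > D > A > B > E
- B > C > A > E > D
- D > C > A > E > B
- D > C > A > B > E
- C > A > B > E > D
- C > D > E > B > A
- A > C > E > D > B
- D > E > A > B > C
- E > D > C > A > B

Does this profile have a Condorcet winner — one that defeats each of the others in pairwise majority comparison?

Yes

Head-to-head results (9 voters total):
A vs B: A wins 7–2.
A vs C: C wins 7–2.
A vs D: D wins 6–3.
A vs E: A wins 6–3.
B vs C: C wins 7–2.
B vs D: D wins 7–2.
B vs E: E wins 5–4.
C vs D: C wins 5–4.
C vs E: C wins 7–2.
D vs E: D wins 5–4.
C beats each rival — A (7–2), B (7–2), D (5–4), E (7–2) — so C is the Condorcet winner.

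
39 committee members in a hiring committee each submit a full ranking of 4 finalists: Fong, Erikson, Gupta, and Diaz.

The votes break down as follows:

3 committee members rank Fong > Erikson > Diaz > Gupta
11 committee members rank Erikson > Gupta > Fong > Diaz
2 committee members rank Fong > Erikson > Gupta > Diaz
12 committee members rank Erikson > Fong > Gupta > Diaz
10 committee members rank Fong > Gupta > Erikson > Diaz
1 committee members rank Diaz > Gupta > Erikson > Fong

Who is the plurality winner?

Erikson

First-place vote totals:
  Fong: 15
  Erikson: 23
  Gupta: 0
  Diaz: 1
Erikson has the most first-place votes.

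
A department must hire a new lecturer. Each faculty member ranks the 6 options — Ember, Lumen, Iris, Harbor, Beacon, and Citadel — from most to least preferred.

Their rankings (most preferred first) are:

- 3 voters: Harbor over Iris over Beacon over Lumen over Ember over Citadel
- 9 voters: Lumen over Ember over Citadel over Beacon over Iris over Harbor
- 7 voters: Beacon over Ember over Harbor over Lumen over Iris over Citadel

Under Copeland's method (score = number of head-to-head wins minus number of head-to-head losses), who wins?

Pairwise results:
  Ember vs Lumen: Lumen wins 12–7.
  Ember vs Iris: Ember wins 16–3.
  Ember vs Harbor: Ember wins 16–3.
  Ember vs Beacon: Beacon wins 10–9.
  Ember vs Citadel: Ember wins 19–0.
  Lumen vs Iris: Lumen wins 16–3.
  Lumen vs Harbor: Harbor wins 10–9.
  Lumen vs Beacon: Beacon wins 10–9.
  Lumen vs Citadel: Lumen wins 19–0.
  Iris vs Harbor: Harbor wins 10–9.
  Iris vs Beacon: Beacon wins 16–3.
  Iris vs Citadel: Iris wins 10–9.
  Harbor vs Beacon: Beacon wins 16–3.
  Harbor vs Citadel: Harbor wins 10–9.
  Beacon vs Citadel: Beacon wins 10–9.
Copeland scores (wins − losses):
  Ember: 3 − 2 = 1
  Lumen: 3 − 2 = 1
  Iris: 1 − 4 = -3
  Harbor: 3 − 2 = 1
  Beacon: 5 − 0 = 5
  Citadel: 0 − 5 = -5
Beacon has the best Copeland score.

Beacon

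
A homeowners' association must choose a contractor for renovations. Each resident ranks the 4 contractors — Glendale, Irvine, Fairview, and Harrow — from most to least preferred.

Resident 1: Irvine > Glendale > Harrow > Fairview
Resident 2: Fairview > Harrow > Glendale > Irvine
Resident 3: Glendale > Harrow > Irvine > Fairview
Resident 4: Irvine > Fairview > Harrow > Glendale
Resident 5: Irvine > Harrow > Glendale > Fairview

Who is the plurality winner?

First-place vote totals:
  Glendale: 1
  Irvine: 3
  Fairview: 1
  Harrow: 0
Irvine has the most first-place votes.

Irvine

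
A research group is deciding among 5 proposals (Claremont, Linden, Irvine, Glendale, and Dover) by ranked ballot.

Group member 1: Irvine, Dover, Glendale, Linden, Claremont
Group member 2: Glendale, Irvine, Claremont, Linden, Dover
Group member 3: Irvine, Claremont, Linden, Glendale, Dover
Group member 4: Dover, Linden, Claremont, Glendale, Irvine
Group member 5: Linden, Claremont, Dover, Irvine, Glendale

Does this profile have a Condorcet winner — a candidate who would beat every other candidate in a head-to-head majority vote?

Yes

Head-to-head results (5 voters total):
Claremont vs Linden: Linden wins 3–2.
Claremont vs Irvine: Irvine wins 3–2.
Claremont vs Glendale: Claremont wins 3–2.
Claremont vs Dover: Claremont wins 3–2.
Linden vs Irvine: Irvine wins 3–2.
Linden vs Glendale: Linden wins 3–2.
Linden vs Dover: Linden wins 3–2.
Irvine vs Glendale: Irvine wins 3–2.
Irvine vs Dover: Irvine wins 3–2.
Glendale vs Dover: Dover wins 3–2.
Irvine beats each rival — Claremont (3–2), Linden (3–2), Glendale (3–2), Dover (3–2) — so Irvine is the Condorcet winner.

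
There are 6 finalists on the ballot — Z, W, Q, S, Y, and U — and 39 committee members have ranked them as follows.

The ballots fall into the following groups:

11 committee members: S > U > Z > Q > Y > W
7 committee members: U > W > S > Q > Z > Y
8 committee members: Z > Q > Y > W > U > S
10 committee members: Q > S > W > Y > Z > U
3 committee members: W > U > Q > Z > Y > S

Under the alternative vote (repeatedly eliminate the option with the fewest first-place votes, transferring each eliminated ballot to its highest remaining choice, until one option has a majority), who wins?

Round 1: S 11, Q 10, Z 8, U 7, W 3, Y 0. Y has the fewest and is eliminated.
Round 2: S 11, Q 10, Z 8, U 7, W 3. W has the fewest and is eliminated.
Round 3: S 11, Q 10, U 10, Z 8. Z has the fewest and is eliminated.
Round 4: Q 18, S 11, U 10. U has the fewest and is eliminated.
Round 5: Q 21, S 18. Q has a majority.

Q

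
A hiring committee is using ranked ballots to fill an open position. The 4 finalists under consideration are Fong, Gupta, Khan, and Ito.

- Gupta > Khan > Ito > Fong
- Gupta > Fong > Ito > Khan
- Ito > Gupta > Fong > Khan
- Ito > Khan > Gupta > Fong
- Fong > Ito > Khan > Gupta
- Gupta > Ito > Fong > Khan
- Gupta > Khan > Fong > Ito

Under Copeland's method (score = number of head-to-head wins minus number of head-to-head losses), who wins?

Gupta

Pairwise results:
  Fong vs Gupta: Gupta wins 6–1.
  Fong vs Khan: Fong wins 4–3.
  Fong vs Ito: Ito wins 4–3.
  Gupta vs Khan: Gupta wins 5–2.
  Gupta vs Ito: Gupta wins 4–3.
  Khan vs Ito: Ito wins 5–2.
Copeland scores (wins − losses):
  Fong: 1 − 2 = -1
  Gupta: 3 − 0 = 3
  Khan: 0 − 3 = -3
  Ito: 2 − 1 = 1
Gupta has the best Copeland score.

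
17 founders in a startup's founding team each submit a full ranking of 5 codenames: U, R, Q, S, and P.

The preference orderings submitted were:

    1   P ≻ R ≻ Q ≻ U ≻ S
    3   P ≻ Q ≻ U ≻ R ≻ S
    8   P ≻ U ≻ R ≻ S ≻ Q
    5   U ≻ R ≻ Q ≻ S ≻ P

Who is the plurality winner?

P

First-place vote totals:
  U: 5
  R: 0
  Q: 0
  S: 0
  P: 12
P has the most first-place votes.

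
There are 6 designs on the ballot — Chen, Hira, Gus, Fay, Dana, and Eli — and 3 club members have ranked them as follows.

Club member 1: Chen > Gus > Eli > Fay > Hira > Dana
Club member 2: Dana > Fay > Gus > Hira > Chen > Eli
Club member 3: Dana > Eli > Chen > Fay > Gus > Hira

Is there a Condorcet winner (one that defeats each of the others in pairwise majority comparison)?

Yes

Head-to-head results (3 voters total):
Chen vs Hira: Chen wins 2–1.
Chen vs Gus: Chen wins 2–1.
Chen vs Fay: Chen wins 2–1.
Chen vs Dana: Dana wins 2–1.
Chen vs Eli: Chen wins 2–1.
Hira vs Gus: Gus wins 3–0.
Hira vs Fay: Fay wins 3–0.
Hira vs Dana: Dana wins 2–1.
Hira vs Eli: Eli wins 2–1.
Gus vs Fay: Fay wins 2–1.
Gus vs Dana: Dana wins 2–1.
Gus vs Eli: Gus wins 2–1.
Fay vs Dana: Dana wins 2–1.
Fay vs Eli: Eli wins 2–1.
Dana vs Eli: Dana wins 2–1.
Dana beats each rival — Chen (2–1), Hira (2–1), Gus (2–1), Fay (2–1), Eli (2–1) — so Dana is the Condorcet winner.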